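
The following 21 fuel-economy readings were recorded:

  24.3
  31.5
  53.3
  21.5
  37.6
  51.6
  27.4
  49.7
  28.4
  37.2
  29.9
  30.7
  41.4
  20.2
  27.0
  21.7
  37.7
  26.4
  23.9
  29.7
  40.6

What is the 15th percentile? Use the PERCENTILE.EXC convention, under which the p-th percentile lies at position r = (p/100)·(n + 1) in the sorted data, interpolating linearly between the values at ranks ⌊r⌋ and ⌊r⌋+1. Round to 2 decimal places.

22.36

Sorted: 20.2, 21.5, 21.7, 23.9, 24.3, 26.4, 27.0, 27.4, 28.4, 29.7, 29.9, 30.7, 31.5, 37.2, 37.6, 37.7, 40.6, 41.4, 49.7, 51.6, 53.3.
n = 21.
r = (15/100)·(21 + 1) = 3.3.
Rank 3 is 21.7 and rank 4 is 23.9.
Interpolate: 21.7 + 0.3·(23.9 − 21.7) = 21.7 + 0.3·2.2 = 22.36.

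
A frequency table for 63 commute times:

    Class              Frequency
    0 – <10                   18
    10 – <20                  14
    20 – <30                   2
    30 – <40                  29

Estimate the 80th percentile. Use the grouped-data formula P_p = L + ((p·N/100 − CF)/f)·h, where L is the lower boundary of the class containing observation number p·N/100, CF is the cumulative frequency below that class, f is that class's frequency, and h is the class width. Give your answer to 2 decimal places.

N = 63; target position k = 80/100 · 63 = 50.4.
Cumulative frequencies: 18, 32, 34, 63.
Observation 50.4 falls in the class 30 – <40.
L = 30, CF = 34, f = 29, h = 10.
P80 = 30 + ((50.4 − 34)/29)·10 = 30 + 5.65517 = 35.6552.

35.66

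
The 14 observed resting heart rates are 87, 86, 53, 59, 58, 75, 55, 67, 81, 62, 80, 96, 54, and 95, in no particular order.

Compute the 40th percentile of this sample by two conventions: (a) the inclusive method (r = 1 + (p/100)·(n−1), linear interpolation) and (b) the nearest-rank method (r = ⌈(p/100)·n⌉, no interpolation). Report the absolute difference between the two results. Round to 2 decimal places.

1.00

Sorted: 53, 54, 55, 58, 59, 62, 67, 75, 80, 81, 86, 87, 95, 96.
n = 14.
(a) r = 6.2; between ranks 6 (62) and 7 (67): 63.
(b) the nearest-rank method: rank 6 → 62.
|63 − 62| = 1.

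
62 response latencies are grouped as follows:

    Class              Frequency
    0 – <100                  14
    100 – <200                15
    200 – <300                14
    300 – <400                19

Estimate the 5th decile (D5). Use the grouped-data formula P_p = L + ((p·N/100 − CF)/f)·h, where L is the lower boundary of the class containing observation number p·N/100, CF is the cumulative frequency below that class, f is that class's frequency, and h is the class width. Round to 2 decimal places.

N = 62; target position k = 50/100 · 62 = 31.
Cumulative frequencies: 14, 29, 43, 62.
Observation 31 falls in the class 200 – <300.
L = 200, CF = 29, f = 14, h = 100.
P50 = 200 + ((31 − 29)/14)·100 = 200 + 14.2857 = 214.286.

214.29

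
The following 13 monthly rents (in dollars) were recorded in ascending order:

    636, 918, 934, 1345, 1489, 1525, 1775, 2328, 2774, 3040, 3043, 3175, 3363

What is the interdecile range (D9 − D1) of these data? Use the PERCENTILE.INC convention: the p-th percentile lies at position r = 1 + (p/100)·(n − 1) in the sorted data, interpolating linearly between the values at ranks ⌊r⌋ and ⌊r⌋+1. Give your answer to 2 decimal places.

2227.40

n = 13.
P10: r = 2.2; ranks 2–3 are 918, 934; interpolating gives 921.2.
P90: r = 11.8; ranks 11–12 are 3043, 3175; interpolating gives 3148.6.
Difference: 3148.6 − 921.2 = 2227.4.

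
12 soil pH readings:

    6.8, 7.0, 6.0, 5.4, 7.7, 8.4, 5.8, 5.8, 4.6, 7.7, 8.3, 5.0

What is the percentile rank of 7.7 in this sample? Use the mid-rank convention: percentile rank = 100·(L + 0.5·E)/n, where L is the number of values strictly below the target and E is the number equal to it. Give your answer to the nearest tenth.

Sorted: 4.6, 5.0, 5.4, 5.8, 5.8, 6.0, 6.8, 7.0, 7.7, 7.7, 8.3, 8.4.
Count below 7.7: L = 8; count equal: E = 2; n = 12.
Percentile rank = 100·(8 + 0.5·2)/12 = 100·9/12 = 75.

75.0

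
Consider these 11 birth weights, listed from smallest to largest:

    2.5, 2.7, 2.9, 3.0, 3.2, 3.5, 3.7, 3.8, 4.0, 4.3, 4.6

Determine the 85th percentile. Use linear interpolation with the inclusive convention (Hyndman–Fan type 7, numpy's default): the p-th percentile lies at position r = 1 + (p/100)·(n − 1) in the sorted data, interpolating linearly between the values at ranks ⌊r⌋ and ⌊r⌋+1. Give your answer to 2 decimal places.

4.15

n = 11.
r = 1 + (85/100)·(11 − 1) = 1 + 8.5 = 9.5.
Rank 9 is 4.0 and rank 10 is 4.3.
Interpolate: 4.0 + 0.5·(4.3 − 4.0) = 4.0 + 0.5·0.3 = 4.15.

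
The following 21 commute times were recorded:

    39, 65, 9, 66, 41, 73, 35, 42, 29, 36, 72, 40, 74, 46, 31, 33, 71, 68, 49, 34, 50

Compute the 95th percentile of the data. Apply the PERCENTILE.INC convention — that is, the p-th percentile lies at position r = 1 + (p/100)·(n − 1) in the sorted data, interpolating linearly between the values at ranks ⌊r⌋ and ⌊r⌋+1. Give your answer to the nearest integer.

73

Sorted: 9, 29, 31, 33, 34, 35, 36, 39, 40, 41, 42, 46, 49, 50, 65, 66, 68, 71, 72, 73, 74.
n = 21.
r = 1 + (95/100)·(21 − 1) = 1 + 19 = 20.
r is an integer, so P95 is the value at rank 20: 73.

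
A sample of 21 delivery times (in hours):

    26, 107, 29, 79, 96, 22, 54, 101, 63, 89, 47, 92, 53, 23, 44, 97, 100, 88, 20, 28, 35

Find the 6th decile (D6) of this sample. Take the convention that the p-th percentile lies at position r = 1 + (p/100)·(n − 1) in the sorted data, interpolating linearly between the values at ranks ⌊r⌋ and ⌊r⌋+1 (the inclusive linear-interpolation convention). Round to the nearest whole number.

79

Sorted: 20, 22, 23, 26, 28, 29, 35, 44, 47, 53, 54, 63, 79, 88, 89, 92, 96, 97, 100, 101, 107.
n = 21.
r = 1 + (60/100)·(21 − 1) = 1 + 12 = 13.
r is an integer, so P60 is the value at rank 13: 79.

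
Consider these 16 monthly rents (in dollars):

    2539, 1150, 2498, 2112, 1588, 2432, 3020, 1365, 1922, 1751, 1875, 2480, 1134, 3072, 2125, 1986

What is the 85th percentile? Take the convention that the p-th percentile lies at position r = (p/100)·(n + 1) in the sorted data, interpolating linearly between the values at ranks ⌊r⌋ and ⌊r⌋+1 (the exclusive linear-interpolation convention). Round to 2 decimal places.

2755.45

Sorted: 1134, 1150, 1365, 1588, 1751, 1875, 1922, 1986, 2112, 2125, 2432, 2480, 2498, 2539, 3020, 3072.
n = 16.
r = (85/100)·(16 + 1) = 14.45.
Rank 14 is 2539 and rank 15 is 3020.
Interpolate: 2539 + 0.45·(3020 − 2539) = 2539 + 0.45·481 = 2755.45.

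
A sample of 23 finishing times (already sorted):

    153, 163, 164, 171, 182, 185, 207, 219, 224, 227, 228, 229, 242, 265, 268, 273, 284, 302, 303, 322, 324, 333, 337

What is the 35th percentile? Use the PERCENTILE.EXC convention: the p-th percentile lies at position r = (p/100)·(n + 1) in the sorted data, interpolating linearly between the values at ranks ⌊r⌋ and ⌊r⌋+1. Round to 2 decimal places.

221.00

n = 23.
r = (35/100)·(23 + 1) = 8.4.
Rank 8 is 219 and rank 9 is 224.
Interpolate: 219 + 0.4·(224 − 219) = 219 + 0.4·5 = 221.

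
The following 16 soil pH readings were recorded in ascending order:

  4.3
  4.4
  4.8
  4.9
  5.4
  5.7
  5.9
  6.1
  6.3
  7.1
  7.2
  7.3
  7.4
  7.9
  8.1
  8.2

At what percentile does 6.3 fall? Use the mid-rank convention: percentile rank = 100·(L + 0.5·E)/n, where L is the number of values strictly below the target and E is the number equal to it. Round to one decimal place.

Count below 6.3: L = 8; count equal: E = 1; n = 16.
Percentile rank = 100·(8 + 0.5·1)/16 = 100·8.5/16 = 53.12.

53.1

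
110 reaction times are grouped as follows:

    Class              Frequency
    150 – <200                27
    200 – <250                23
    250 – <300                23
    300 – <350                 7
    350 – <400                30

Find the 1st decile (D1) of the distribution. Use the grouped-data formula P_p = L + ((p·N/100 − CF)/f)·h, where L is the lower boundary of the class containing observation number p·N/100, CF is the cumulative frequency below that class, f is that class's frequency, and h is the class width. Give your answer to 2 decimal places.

170.37

N = 110; target position k = 10/100 · 110 = 11.
Cumulative frequencies: 27, 50, 73, 80, 110.
Observation 11 falls in the class 150 – <200.
L = 150, CF = 0, f = 27, h = 50.
P10 = 150 + ((11 − 0)/27)·50 = 150 + 20.3704 = 170.37.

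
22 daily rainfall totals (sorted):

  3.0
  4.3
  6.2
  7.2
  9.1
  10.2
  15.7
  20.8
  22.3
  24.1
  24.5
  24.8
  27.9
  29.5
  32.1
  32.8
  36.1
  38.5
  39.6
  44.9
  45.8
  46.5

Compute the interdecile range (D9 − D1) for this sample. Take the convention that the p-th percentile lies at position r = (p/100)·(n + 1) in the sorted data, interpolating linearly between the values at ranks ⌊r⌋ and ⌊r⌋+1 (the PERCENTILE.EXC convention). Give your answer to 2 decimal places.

n = 22.
P10: r = 2.3; ranks 2–3 are 4.3, 6.2; interpolating gives 4.87.
P90: r = 20.7; ranks 20–21 are 44.9, 45.8; interpolating gives 45.53.
Difference: 45.53 − 4.87 = 40.66.

40.66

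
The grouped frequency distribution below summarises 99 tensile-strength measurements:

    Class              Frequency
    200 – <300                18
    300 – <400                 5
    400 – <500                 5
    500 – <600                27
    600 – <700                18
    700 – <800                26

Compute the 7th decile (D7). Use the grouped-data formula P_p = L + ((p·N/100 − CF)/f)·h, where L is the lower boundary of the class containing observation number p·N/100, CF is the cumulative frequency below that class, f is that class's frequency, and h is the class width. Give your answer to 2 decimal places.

N = 99; target position k = 70/100 · 99 = 69.3.
Cumulative frequencies: 18, 23, 28, 55, 73, 99.
Observation 69.3 falls in the class 600 – <700.
L = 600, CF = 55, f = 18, h = 100.
P70 = 600 + ((69.3 − 55)/18)·100 = 600 + 79.4444 = 679.444.

679.44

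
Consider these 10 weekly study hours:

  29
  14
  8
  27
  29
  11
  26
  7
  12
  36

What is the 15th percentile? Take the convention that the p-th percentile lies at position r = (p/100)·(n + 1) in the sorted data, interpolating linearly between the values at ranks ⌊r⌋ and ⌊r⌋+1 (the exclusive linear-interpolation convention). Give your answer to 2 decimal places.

Sorted: 7, 8, 11, 12, 14, 26, 27, 29, 29, 36.
n = 10.
r = (15/100)·(10 + 1) = 1.65.
Rank 1 is 7 and rank 2 is 8.
Interpolate: 7 + 0.65·(8 − 7) = 7 + 0.65·1 = 7.65.

7.65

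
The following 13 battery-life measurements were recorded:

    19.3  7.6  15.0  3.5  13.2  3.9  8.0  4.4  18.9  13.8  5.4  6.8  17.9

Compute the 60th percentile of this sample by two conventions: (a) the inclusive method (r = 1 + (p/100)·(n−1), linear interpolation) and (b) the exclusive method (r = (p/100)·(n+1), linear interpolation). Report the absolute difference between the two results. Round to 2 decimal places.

0.12

Sorted: 3.5, 3.9, 4.4, 5.4, 6.8, 7.6, 8.0, 13.2, 13.8, 15.0, 17.9, 18.9, 19.3.
n = 13.
(a) r = 8.2; between ranks 8 (13.2) and 9 (13.8): 13.32.
(b) r = 8.4; between ranks 8 (13.2) and 9 (13.8): 13.44.
|13.32 − 13.44| = 0.12.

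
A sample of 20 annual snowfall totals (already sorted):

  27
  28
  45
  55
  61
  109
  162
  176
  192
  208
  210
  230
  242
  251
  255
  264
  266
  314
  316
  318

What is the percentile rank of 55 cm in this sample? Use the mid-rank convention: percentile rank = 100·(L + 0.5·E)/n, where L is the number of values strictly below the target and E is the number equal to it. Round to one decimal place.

17.5

Count below 55: L = 3; count equal: E = 1; n = 20.
Percentile rank = 100·(3 + 0.5·1)/20 = 100·3.5/20 = 17.5.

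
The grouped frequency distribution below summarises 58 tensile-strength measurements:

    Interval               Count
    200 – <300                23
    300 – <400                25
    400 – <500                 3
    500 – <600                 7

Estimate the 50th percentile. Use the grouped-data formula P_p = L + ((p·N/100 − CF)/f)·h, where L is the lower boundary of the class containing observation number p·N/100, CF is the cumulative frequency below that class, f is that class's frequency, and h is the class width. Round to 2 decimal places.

324.00

N = 58; target position k = 50/100 · 58 = 29.
Cumulative frequencies: 23, 48, 51, 58.
Observation 29 falls in the class 300 – <400.
L = 300, CF = 23, f = 25, h = 100.
P50 = 300 + ((29 − 23)/25)·100 = 300 + 24 = 324.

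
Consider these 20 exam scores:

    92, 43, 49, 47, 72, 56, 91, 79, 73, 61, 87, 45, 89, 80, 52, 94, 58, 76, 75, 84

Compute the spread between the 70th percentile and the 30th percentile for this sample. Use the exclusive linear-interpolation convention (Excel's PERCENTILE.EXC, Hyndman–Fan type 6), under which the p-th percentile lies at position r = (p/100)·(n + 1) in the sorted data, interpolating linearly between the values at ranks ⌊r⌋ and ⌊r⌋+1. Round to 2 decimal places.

Sorted: 43, 45, 47, 49, 52, 56, 58, 61, 72, 73, 75, 76, 79, 80, 84, 87, 89, 91, 92, 94.
n = 20.
P30: r = 6.3; ranks 6–7 are 56, 58; interpolating gives 56.6.
P70: r = 14.7; ranks 14–15 are 80, 84; interpolating gives 82.8.
Difference: 82.8 − 56.6 = 26.2.

26.20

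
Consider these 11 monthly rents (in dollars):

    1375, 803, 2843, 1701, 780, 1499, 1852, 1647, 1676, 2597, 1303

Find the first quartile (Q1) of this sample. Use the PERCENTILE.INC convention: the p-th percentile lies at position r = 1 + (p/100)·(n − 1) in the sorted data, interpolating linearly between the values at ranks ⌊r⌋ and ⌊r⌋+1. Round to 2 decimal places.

Sorted: 780, 803, 1303, 1375, 1499, 1647, 1676, 1701, 1852, 2597, 2843.
n = 11.
r = 1 + (25/100)·(11 − 1) = 1 + 2.5 = 3.5.
Rank 3 is 1303 and rank 4 is 1375.
Interpolate: 1303 + 0.5·(1375 − 1303) = 1303 + 0.5·72 = 1339.

1339.00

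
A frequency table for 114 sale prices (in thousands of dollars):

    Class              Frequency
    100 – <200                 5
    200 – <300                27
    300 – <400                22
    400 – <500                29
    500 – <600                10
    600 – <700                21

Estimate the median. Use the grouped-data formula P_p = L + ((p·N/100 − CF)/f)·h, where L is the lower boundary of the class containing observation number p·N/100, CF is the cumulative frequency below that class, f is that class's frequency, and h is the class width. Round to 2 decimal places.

410.34

N = 114; target position k = 50/100 · 114 = 57.
Cumulative frequencies: 5, 32, 54, 83, 93, 114.
Observation 57 falls in the class 400 – <500.
L = 400, CF = 54, f = 29, h = 100.
P50 = 400 + ((57 − 54)/29)·100 = 400 + 10.3448 = 410.345.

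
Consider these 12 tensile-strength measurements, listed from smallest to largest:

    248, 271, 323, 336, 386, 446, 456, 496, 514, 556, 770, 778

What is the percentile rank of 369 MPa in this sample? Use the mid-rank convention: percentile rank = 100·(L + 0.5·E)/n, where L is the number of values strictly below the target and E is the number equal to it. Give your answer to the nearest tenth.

33.3

Count below 369: L = 4; count equal: E = 0; n = 12.
Percentile rank = 100·(4 + 0.5·0)/12 = 100·4/12 = 33.33.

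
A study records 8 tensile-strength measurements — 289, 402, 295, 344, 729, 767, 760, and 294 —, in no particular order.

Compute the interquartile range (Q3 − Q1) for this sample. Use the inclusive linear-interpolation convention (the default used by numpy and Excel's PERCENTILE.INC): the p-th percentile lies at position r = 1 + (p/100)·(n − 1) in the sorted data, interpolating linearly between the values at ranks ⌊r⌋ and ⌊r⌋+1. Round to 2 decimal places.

Sorted: 289, 294, 295, 344, 402, 729, 760, 767.
n = 8.
P25: r = 2.75; ranks 2–3 are 294, 295; interpolating gives 294.75.
P75: r = 6.25; ranks 6–7 are 729, 760; interpolating gives 736.75.
Difference: 736.75 − 294.75 = 442.

442.00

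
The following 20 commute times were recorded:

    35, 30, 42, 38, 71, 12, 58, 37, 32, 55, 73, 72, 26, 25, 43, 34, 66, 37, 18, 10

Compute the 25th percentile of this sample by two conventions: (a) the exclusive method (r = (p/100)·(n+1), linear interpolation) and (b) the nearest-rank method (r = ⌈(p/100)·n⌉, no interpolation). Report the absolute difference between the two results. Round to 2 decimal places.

Sorted: 10, 12, 18, 25, 26, 30, 32, 34, 35, 37, 37, 38, 42, 43, 55, 58, 66, 71, 72, 73.
n = 20.
(a) r = 5.25; between ranks 5 (26) and 6 (30): 27.
(b) the nearest-rank method: rank 5 → 26.
|27 − 26| = 1.

1.00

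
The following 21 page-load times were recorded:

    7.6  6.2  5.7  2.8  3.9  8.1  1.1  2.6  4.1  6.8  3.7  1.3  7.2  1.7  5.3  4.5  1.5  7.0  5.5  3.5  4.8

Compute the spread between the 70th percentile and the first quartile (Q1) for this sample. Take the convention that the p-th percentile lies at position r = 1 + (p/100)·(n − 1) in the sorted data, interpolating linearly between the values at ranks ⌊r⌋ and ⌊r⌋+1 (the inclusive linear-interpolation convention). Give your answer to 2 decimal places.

Sorted: 1.1, 1.3, 1.5, 1.7, 2.6, 2.8, 3.5, 3.7, 3.9, 4.1, 4.5, 4.8, 5.3, 5.5, 5.7, 6.2, 6.8, 7.0, 7.2, 7.6, 8.1.
n = 21.
P25: r = 6 (integer) → 2.8.
P70: r = 15 (integer) → 5.7.
Difference: 5.7 − 2.8 = 2.9.

2.90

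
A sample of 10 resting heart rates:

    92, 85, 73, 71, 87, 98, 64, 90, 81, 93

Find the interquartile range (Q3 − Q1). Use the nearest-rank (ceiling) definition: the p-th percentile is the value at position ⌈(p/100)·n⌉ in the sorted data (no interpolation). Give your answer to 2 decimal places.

Sorted: 64, 71, 73, 81, 85, 87, 90, 92, 93, 98.
n = 10.
P25: rank ⌈25/100·10⌉ = 3 → 73.
P75: rank ⌈75/100·10⌉ = 8 → 92.
Difference: 92 − 73 = 19.

19.00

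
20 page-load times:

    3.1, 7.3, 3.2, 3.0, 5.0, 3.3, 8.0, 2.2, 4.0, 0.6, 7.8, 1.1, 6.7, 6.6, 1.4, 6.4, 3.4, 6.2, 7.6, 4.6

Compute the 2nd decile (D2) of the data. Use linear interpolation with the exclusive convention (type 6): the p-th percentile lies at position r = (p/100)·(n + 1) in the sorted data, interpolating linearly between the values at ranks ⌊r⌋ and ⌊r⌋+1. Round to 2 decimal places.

Sorted: 0.6, 1.1, 1.4, 2.2, 3.0, 3.1, 3.2, 3.3, 3.4, 4.0, 4.6, 5.0, 6.2, 6.4, 6.6, 6.7, 7.3, 7.6, 7.8, 8.0.
n = 20.
r = (20/100)·(20 + 1) = 4.2.
Rank 4 is 2.2 and rank 5 is 3.0.
Interpolate: 2.2 + 0.2·(3.0 − 2.2) = 2.2 + 0.2·0.8 = 2.36.

2.36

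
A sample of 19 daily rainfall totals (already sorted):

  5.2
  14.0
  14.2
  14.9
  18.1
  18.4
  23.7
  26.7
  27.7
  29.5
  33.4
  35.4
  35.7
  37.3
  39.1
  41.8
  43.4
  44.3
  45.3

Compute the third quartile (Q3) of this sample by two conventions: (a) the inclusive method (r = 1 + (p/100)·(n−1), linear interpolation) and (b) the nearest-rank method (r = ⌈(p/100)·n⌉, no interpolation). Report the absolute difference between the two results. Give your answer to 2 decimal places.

0.90

n = 19.
(a) r = 14.5; between ranks 14 (37.3) and 15 (39.1): 38.2.
(b) the nearest-rank method: rank 15 → 39.1.
|38.2 − 39.1| = 0.9.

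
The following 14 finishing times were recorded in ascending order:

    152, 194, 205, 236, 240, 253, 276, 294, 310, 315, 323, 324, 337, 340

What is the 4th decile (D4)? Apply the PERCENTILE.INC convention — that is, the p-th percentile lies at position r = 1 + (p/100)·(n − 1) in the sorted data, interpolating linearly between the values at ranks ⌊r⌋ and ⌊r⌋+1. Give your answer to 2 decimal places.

n = 14.
r = 1 + (40/100)·(14 − 1) = 1 + 5.2 = 6.2.
Rank 6 is 253 and rank 7 is 276.
Interpolate: 253 + 0.2·(276 − 253) = 253 + 0.2·23 = 257.6.

257.60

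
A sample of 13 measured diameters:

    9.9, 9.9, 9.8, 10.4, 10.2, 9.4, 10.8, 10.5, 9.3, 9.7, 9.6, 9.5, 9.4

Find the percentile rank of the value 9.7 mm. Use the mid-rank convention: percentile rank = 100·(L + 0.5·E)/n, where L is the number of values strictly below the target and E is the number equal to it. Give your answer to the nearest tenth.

Sorted: 9.3, 9.4, 9.4, 9.5, 9.6, 9.7, 9.8, 9.9, 9.9, 10.2, 10.4, 10.5, 10.8.
Count below 9.7: L = 5; count equal: E = 1; n = 13.
Percentile rank = 100·(5 + 0.5·1)/13 = 100·5.5/13 = 42.31.

42.3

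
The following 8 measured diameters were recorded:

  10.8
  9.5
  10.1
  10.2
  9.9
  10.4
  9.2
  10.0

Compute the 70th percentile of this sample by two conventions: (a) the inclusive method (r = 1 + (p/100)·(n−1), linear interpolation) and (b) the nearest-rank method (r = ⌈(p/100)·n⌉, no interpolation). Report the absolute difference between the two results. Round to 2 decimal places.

0.01

Sorted: 9.2, 9.5, 9.9, 10.0, 10.1, 10.2, 10.4, 10.8.
n = 8.
(a) r = 5.9; between ranks 5 (10.1) and 6 (10.2): 10.19.
(b) the nearest-rank method: rank 6 → 10.2.
|10.19 − 10.2| = 0.01.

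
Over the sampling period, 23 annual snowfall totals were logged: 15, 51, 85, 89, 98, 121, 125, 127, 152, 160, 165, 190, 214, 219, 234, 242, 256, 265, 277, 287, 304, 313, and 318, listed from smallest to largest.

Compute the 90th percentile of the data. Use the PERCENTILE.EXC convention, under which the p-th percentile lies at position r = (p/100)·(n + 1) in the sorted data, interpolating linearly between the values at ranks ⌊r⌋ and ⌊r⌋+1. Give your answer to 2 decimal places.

309.40

n = 23.
r = (90/100)·(23 + 1) = 21.6.
Rank 21 is 304 and rank 22 is 313.
Interpolate: 304 + 0.6·(313 − 304) = 304 + 0.6·9 = 309.4.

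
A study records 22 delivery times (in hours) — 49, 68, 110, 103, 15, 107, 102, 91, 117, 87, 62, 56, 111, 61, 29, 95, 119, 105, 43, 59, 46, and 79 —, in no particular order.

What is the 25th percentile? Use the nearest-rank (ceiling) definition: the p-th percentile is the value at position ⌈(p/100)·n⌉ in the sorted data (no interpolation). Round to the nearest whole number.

Sorted: 15, 29, 43, 46, 49, 56, 59, 61, 62, 68, 79, 87, 91, 95, 102, 103, 105, 107, 110, 111, 117, 119.
n = 22.
Position = ⌈25/100 · 22⌉ = ⌈5.5⌉ = 6.
The value at rank 6 is 56.

56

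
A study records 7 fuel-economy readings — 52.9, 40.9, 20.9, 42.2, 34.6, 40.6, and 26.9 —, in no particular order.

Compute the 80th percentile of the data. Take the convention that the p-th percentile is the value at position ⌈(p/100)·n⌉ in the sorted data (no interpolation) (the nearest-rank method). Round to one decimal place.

Sorted: 20.9, 26.9, 34.6, 40.6, 40.9, 42.2, 52.9.
n = 7.
Position = ⌈80/100 · 7⌉ = ⌈5.6⌉ = 6.
The value at rank 6 is 42.2.

42.2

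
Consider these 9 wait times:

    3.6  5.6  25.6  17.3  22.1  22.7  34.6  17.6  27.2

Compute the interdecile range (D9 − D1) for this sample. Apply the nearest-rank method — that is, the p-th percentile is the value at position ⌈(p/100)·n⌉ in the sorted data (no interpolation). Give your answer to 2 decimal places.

Sorted: 3.6, 5.6, 17.3, 17.6, 22.1, 22.7, 25.6, 27.2, 34.6.
n = 9.
P10: rank ⌈10/100·9⌉ = 1 → 3.6.
P90: rank ⌈90/100·9⌉ = 9 → 34.6.
Difference: 34.6 − 3.6 = 31.

31.00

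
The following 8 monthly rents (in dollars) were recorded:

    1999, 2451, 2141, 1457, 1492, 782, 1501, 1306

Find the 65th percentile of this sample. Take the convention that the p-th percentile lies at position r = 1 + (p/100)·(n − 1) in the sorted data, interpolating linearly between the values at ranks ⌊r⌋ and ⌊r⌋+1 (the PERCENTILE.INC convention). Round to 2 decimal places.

1774.90

Sorted: 782, 1306, 1457, 1492, 1501, 1999, 2141, 2451.
n = 8.
r = 1 + (65/100)·(8 − 1) = 1 + 4.55 = 5.55.
Rank 5 is 1501 and rank 6 is 1999.
Interpolate: 1501 + 0.55·(1999 − 1501) = 1501 + 0.55·498 = 1774.9.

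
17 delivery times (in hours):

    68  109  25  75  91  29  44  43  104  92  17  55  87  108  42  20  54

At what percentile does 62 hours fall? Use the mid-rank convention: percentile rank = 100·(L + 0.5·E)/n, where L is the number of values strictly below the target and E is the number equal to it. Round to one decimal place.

52.9

Sorted: 17, 20, 25, 29, 42, 43, 44, 54, 55, 68, 75, 87, 91, 92, 104, 108, 109.
Count below 62: L = 9; count equal: E = 0; n = 17.
Percentile rank = 100·(9 + 0.5·0)/17 = 100·9/17 = 52.94.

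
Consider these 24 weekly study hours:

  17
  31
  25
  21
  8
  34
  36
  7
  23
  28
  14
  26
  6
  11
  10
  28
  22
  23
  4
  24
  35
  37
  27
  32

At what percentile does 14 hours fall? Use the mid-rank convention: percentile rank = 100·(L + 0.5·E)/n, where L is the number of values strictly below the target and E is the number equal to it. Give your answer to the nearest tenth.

27.1

Sorted: 4, 6, 7, 8, 10, 11, 14, 17, 21, 22, 23, 23, 24, 25, 26, 27, 28, 28, 31, 32, 34, 35, 36, 37.
Count below 14: L = 6; count equal: E = 1; n = 24.
Percentile rank = 100·(6 + 0.5·1)/24 = 100·6.5/24 = 27.08.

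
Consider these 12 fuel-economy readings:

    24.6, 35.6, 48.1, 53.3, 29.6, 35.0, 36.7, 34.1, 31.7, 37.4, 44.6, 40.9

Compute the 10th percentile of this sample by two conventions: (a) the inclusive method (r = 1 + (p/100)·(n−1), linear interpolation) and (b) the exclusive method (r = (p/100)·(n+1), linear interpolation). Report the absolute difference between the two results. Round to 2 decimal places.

3.71

Sorted: 24.6, 29.6, 31.7, 34.1, 35.0, 35.6, 36.7, 37.4, 40.9, 44.6, 48.1, 53.3.
n = 12.
(a) r = 2.1; between ranks 2 (29.6) and 3 (31.7): 29.81.
(b) r = 1.3; between ranks 1 (24.6) and 2 (29.6): 26.1.
|29.81 − 26.1| = 3.71.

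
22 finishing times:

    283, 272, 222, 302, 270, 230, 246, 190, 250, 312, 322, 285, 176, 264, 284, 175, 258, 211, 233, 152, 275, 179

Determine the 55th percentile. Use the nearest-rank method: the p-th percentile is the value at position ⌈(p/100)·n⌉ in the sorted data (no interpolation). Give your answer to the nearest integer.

264

Sorted: 152, 175, 176, 179, 190, 211, 222, 230, 233, 246, 250, 258, 264, 270, 272, 275, 283, 284, 285, 302, 312, 322.
n = 22.
Position = ⌈55/100 · 22⌉ = ⌈12.1⌉ = 13.
The value at rank 13 is 264.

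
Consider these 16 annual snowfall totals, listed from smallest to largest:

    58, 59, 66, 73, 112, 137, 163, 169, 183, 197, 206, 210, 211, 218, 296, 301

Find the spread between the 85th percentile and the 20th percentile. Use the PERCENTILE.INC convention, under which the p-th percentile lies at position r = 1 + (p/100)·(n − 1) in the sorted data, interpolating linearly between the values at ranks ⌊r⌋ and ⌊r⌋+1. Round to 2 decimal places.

n = 16.
P20: r = 4 (integer) → 73.
P85: r = 13.75; ranks 13–14 are 211, 218; interpolating gives 216.25.
Difference: 216.25 − 73 = 143.25.

143.25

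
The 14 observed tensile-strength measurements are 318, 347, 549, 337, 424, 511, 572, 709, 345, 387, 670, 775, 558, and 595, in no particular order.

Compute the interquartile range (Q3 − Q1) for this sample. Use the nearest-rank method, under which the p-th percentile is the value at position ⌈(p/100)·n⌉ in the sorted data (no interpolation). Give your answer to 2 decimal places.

248.00

Sorted: 318, 337, 345, 347, 387, 424, 511, 549, 558, 572, 595, 670, 709, 775.
n = 14.
P25: rank ⌈25/100·14⌉ = 4 → 347.
P75: rank ⌈75/100·14⌉ = 11 → 595.
Difference: 595 − 347 = 248.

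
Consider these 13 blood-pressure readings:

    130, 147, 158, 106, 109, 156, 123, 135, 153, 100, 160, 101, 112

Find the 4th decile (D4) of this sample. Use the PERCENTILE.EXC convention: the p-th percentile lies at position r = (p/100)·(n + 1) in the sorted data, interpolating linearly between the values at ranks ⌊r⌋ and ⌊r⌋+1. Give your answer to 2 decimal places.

118.60

Sorted: 100, 101, 106, 109, 112, 123, 130, 135, 147, 153, 156, 158, 160.
n = 13.
r = (40/100)·(13 + 1) = 5.6.
Rank 5 is 112 and rank 6 is 123.
Interpolate: 112 + 0.6·(123 − 112) = 112 + 0.6·11 = 118.6.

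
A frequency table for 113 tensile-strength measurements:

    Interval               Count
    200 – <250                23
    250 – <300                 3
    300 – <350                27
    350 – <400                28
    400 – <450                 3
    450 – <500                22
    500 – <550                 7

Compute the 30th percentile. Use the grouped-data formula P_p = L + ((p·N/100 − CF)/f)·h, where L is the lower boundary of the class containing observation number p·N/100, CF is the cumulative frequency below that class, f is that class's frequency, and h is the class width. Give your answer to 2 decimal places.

N = 113; target position k = 30/100 · 113 = 33.9.
Cumulative frequencies: 23, 26, 53, 81, 84, 106, 113.
Observation 33.9 falls in the class 300 – <350.
L = 300, CF = 26, f = 27, h = 50.
P30 = 300 + ((33.9 − 26)/27)·50 = 300 + 14.6296 = 314.63.

314.63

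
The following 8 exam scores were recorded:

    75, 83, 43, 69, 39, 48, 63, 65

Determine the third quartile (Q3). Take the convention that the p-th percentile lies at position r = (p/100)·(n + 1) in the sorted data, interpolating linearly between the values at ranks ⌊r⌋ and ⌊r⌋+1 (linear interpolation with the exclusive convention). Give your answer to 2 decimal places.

Sorted: 39, 43, 48, 63, 65, 69, 75, 83.
n = 8.
r = (75/100)·(8 + 1) = 6.75.
Rank 6 is 69 and rank 7 is 75.
Interpolate: 69 + 0.75·(75 − 69) = 69 + 0.75·6 = 73.5.

73.50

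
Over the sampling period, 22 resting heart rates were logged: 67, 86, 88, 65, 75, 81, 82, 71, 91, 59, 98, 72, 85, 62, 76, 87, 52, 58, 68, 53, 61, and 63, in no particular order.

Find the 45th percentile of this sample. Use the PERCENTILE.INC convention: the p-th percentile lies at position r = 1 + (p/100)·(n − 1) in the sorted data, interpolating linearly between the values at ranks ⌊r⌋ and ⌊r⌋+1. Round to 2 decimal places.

69.35

Sorted: 52, 53, 58, 59, 61, 62, 63, 65, 67, 68, 71, 72, 75, 76, 81, 82, 85, 86, 87, 88, 91, 98.
n = 22.
r = 1 + (45/100)·(22 − 1) = 1 + 9.45 = 10.45.
Rank 10 is 68 and rank 11 is 71.
Interpolate: 68 + 0.45·(71 − 68) = 68 + 0.45·3 = 69.35.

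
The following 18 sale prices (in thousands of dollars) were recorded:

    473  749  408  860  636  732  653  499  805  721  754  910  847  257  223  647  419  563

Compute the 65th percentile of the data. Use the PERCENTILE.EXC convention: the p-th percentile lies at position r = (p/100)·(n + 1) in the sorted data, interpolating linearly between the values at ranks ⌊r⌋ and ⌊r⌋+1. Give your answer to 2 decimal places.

737.95

Sorted: 223, 257, 408, 419, 473, 499, 563, 636, 647, 653, 721, 732, 749, 754, 805, 847, 860, 910.
n = 18.
r = (65/100)·(18 + 1) = 12.35.
Rank 12 is 732 and rank 13 is 749.
Interpolate: 732 + 0.35·(749 − 732) = 732 + 0.35·17 = 737.95.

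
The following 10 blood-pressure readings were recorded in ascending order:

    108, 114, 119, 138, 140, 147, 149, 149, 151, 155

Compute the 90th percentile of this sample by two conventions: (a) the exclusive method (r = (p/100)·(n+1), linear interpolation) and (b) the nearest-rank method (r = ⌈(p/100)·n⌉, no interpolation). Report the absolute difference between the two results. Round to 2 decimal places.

3.60

n = 10.
(a) r = 9.9; between ranks 9 (151) and 10 (155): 154.6.
(b) the nearest-rank method: rank 9 → 151.
|154.6 − 151| = 3.6.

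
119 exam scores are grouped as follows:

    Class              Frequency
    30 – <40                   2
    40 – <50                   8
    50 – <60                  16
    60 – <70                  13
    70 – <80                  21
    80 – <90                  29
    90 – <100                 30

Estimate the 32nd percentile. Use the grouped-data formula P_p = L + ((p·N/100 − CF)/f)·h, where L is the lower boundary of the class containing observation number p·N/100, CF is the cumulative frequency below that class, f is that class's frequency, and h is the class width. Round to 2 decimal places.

N = 119; target position k = 32/100 · 119 = 38.08.
Cumulative frequencies: 2, 10, 26, 39, 60, 89, 119.
Observation 38.08 falls in the class 60 – <70.
L = 60, CF = 26, f = 13, h = 10.
P32 = 60 + ((38.08 − 26)/13)·10 = 60 + 9.29231 = 69.2923.

69.29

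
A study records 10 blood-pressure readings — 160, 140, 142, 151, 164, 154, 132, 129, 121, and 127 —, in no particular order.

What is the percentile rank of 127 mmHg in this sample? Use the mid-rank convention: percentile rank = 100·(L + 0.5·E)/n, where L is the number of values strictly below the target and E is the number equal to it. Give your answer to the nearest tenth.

15.0

Sorted: 121, 127, 129, 132, 140, 142, 151, 154, 160, 164.
Count below 127: L = 1; count equal: E = 1; n = 10.
Percentile rank = 100·(1 + 0.5·1)/10 = 100·1.5/10 = 15.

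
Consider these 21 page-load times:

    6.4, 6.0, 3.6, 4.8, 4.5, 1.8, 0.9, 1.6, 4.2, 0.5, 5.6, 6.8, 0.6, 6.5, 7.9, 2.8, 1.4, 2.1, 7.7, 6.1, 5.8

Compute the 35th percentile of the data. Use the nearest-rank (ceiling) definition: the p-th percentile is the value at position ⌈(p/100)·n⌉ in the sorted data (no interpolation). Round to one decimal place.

2.8

Sorted: 0.5, 0.6, 0.9, 1.4, 1.6, 1.8, 2.1, 2.8, 3.6, 4.2, 4.5, 4.8, 5.6, 5.8, 6.0, 6.1, 6.4, 6.5, 6.8, 7.7, 7.9.
n = 21.
Position = ⌈35/100 · 21⌉ = ⌈7.35⌉ = 8.
The value at rank 8 is 2.8.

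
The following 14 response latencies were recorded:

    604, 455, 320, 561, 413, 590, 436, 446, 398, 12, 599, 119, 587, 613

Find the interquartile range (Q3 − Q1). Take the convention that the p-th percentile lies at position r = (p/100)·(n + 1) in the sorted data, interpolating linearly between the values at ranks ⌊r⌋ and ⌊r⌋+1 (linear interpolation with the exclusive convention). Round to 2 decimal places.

Sorted: 12, 119, 320, 398, 413, 436, 446, 455, 561, 587, 590, 599, 604, 613.
n = 14.
P25: r = 3.75; ranks 3–4 are 320, 398; interpolating gives 378.5.
P75: r = 11.25; ranks 11–12 are 590, 599; interpolating gives 592.25.
Difference: 592.25 − 378.5 = 213.75.

213.75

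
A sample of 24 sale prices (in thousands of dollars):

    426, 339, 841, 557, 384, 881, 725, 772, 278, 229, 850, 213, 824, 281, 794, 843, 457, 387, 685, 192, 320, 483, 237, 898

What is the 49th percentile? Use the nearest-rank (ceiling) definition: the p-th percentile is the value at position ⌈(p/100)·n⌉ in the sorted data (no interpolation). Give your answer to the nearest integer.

Sorted: 192, 213, 229, 237, 278, 281, 320, 339, 384, 387, 426, 457, 483, 557, 685, 725, 772, 794, 824, 841, 843, 850, 881, 898.
n = 24.
Position = ⌈49/100 · 24⌉ = ⌈11.76⌉ = 12.
The value at rank 12 is 457.

457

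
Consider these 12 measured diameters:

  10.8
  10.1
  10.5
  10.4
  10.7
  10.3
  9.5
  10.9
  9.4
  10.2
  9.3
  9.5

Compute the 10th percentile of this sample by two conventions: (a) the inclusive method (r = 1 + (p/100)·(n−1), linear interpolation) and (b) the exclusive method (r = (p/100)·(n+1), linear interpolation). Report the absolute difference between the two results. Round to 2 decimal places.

0.08

Sorted: 9.3, 9.4, 9.5, 9.5, 10.1, 10.2, 10.3, 10.4, 10.5, 10.7, 10.8, 10.9.
n = 12.
(a) r = 2.1; between ranks 2 (9.4) and 3 (9.5): 9.41.
(b) r = 1.3; between ranks 1 (9.3) and 2 (9.4): 9.33.
|9.41 − 9.33| = 0.08.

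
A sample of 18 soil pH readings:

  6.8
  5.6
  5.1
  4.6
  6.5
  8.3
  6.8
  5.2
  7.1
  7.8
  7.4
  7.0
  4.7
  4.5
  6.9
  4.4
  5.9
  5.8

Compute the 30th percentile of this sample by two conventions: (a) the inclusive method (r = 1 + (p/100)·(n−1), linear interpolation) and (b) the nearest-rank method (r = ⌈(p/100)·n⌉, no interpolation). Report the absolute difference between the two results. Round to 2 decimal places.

Sorted: 4.4, 4.5, 4.6, 4.7, 5.1, 5.2, 5.6, 5.8, 5.9, 6.5, 6.8, 6.8, 6.9, 7.0, 7.1, 7.4, 7.8, 8.3.
n = 18.
(a) r = 6.1; between ranks 6 (5.2) and 7 (5.6): 5.24.
(b) the nearest-rank method: rank 6 → 5.2.
|5.24 − 5.2| = 0.04.

0.04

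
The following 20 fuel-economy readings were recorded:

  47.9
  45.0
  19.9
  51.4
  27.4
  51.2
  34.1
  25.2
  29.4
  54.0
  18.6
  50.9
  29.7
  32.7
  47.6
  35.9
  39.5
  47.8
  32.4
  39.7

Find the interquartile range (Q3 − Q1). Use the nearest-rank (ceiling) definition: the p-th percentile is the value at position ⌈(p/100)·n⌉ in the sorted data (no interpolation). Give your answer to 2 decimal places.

18.40

Sorted: 18.6, 19.9, 25.2, 27.4, 29.4, 29.7, 32.4, 32.7, 34.1, 35.9, 39.5, 39.7, 45.0, 47.6, 47.8, 47.9, 50.9, 51.2, 51.4, 54.0.
n = 20.
P25: rank ⌈25/100·20⌉ = 5 → 29.4.
P75: rank ⌈75/100·20⌉ = 15 → 47.8.
Difference: 47.8 − 29.4 = 18.4.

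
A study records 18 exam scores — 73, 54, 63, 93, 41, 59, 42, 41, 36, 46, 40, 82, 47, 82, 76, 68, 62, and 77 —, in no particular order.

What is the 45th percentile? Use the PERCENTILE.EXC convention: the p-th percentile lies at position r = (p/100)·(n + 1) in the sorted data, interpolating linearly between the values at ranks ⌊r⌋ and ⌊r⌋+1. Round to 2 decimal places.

Sorted: 36, 40, 41, 41, 42, 46, 47, 54, 59, 62, 63, 68, 73, 76, 77, 82, 82, 93.
n = 18.
r = (45/100)·(18 + 1) = 8.55.
Rank 8 is 54 and rank 9 is 59.
Interpolate: 54 + 0.55·(59 − 54) = 54 + 0.55·5 = 56.75.

56.75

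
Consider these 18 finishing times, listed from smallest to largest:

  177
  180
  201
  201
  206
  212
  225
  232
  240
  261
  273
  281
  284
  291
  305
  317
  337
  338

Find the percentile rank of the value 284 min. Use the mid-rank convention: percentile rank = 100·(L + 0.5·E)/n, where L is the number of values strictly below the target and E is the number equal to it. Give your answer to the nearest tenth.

Count below 284: L = 12; count equal: E = 1; n = 18.
Percentile rank = 100·(12 + 0.5·1)/18 = 100·12.5/18 = 69.44.

69.4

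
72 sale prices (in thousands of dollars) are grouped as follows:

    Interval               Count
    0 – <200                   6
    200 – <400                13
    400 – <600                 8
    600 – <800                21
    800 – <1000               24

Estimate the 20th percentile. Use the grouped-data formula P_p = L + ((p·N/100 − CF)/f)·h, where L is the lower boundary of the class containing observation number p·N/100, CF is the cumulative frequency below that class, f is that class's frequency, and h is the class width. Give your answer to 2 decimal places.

329.23

N = 72; target position k = 20/100 · 72 = 14.4.
Cumulative frequencies: 6, 19, 27, 48, 72.
Observation 14.4 falls in the class 200 – <400.
L = 200, CF = 6, f = 13, h = 200.
P20 = 200 + ((14.4 − 6)/13)·200 = 200 + 129.231 = 329.231.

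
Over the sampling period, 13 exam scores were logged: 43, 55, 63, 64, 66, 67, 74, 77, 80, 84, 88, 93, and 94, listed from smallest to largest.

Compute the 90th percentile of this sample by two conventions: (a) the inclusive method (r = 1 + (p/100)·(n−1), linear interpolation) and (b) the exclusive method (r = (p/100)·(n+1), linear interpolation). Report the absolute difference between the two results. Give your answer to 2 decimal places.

n = 13.
(a) r = 11.8; between ranks 11 (88) and 12 (93): 92.
(b) r = 12.6; between ranks 12 (93) and 13 (94): 93.6.
|92 − 93.6| = 1.6.

1.60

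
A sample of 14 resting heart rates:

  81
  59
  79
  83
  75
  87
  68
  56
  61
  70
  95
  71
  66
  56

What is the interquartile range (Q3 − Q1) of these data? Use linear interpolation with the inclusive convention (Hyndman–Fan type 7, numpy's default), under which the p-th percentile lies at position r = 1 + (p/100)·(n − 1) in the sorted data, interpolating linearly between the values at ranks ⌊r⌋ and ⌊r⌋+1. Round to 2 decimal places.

18.25

Sorted: 56, 56, 59, 61, 66, 68, 70, 71, 75, 79, 81, 83, 87, 95.
n = 14.
P25: r = 4.25; ranks 4–5 are 61, 66; interpolating gives 62.25.
P75: r = 10.75; ranks 10–11 are 79, 81; interpolating gives 80.5.
Difference: 80.5 − 62.25 = 18.25.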